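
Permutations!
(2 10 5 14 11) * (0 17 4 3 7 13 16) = (0 17 4 3 7 13 16)(2 10 5 14 11) = [17, 1, 10, 7, 3, 14, 6, 13, 8, 9, 5, 2, 12, 16, 11, 15, 0, 4]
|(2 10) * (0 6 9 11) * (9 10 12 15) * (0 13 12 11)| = |(0 6 10 2 11 13 12 15 9)| = 9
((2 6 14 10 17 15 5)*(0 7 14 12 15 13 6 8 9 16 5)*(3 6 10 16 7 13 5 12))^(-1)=(0 15 12 16 14 7 9 8 2 5 17 10 13)(3 6)=[15, 1, 5, 6, 4, 17, 3, 9, 2, 8, 13, 11, 16, 0, 7, 12, 14, 10]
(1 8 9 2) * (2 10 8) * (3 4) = [0, 2, 1, 4, 3, 5, 6, 7, 9, 10, 8] = (1 2)(3 4)(8 9 10)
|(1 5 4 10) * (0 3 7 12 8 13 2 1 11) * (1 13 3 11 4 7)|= |(0 11)(1 5 7 12 8 3)(2 13)(4 10)|= 6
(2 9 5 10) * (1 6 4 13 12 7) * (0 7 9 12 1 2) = (0 7 2 12 9 5 10)(1 6 4 13) = [7, 6, 12, 3, 13, 10, 4, 2, 8, 5, 0, 11, 9, 1]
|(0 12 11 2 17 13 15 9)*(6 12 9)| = 14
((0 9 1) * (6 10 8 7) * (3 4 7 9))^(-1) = (0 1 9 8 10 6 7 4 3) = [1, 9, 2, 0, 3, 5, 7, 4, 10, 8, 6]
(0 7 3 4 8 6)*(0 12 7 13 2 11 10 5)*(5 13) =[5, 1, 11, 4, 8, 0, 12, 3, 6, 9, 13, 10, 7, 2] =(0 5)(2 11 10 13)(3 4 8 6 12 7)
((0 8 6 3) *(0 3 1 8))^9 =[0, 1, 2, 3, 4, 5, 6, 7, 8] =(8)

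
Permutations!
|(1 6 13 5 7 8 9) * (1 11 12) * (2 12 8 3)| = 24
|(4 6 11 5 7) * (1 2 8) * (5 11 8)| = 7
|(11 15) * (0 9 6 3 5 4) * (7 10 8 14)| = 12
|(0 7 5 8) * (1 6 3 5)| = |(0 7 1 6 3 5 8)| = 7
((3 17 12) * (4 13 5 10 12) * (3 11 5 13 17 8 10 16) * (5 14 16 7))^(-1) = (3 16 14 11 12 10 8)(4 17)(5 7) = [0, 1, 2, 16, 17, 7, 6, 5, 3, 9, 8, 12, 10, 13, 11, 15, 14, 4]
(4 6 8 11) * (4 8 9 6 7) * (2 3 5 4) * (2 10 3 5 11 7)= (2 5 4)(3 11 8 7 10)(6 9)= [0, 1, 5, 11, 2, 4, 9, 10, 7, 6, 3, 8]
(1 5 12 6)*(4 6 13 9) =[0, 5, 2, 3, 6, 12, 1, 7, 8, 4, 10, 11, 13, 9] =(1 5 12 13 9 4 6)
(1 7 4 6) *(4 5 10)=[0, 7, 2, 3, 6, 10, 1, 5, 8, 9, 4]=(1 7 5 10 4 6)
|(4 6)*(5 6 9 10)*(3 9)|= 6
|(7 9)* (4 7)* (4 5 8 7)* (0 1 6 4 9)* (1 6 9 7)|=4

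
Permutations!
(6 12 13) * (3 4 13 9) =(3 4 13 6 12 9) =[0, 1, 2, 4, 13, 5, 12, 7, 8, 3, 10, 11, 9, 6]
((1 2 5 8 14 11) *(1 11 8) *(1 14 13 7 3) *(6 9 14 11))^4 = [0, 6, 9, 11, 4, 14, 13, 5, 1, 7, 10, 8, 12, 2, 3] = (1 6 13 2 9 7 5 14 3 11 8)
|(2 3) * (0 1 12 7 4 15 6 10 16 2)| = 11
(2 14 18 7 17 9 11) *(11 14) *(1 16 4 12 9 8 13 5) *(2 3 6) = (1 16 4 12 9 14 18 7 17 8 13 5)(2 11 3 6) = [0, 16, 11, 6, 12, 1, 2, 17, 13, 14, 10, 3, 9, 5, 18, 15, 4, 8, 7]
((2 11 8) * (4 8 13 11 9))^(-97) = (2 8 4 9)(11 13) = [0, 1, 8, 3, 9, 5, 6, 7, 4, 2, 10, 13, 12, 11]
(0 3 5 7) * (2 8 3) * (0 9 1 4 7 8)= [2, 4, 0, 5, 7, 8, 6, 9, 3, 1]= (0 2)(1 4 7 9)(3 5 8)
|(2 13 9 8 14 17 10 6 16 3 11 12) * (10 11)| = 8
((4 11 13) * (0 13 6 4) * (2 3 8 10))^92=(13)(4 6 11)=[0, 1, 2, 3, 6, 5, 11, 7, 8, 9, 10, 4, 12, 13]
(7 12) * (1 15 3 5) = (1 15 3 5)(7 12) = [0, 15, 2, 5, 4, 1, 6, 12, 8, 9, 10, 11, 7, 13, 14, 3]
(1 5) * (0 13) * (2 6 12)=[13, 5, 6, 3, 4, 1, 12, 7, 8, 9, 10, 11, 2, 0]=(0 13)(1 5)(2 6 12)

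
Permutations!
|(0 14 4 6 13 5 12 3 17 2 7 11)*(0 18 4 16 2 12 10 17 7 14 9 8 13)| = 42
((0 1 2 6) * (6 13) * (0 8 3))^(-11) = (0 13 3 2 8 1 6) = [13, 6, 8, 2, 4, 5, 0, 7, 1, 9, 10, 11, 12, 3]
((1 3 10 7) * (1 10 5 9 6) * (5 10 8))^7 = (1 6 9 5 8 7 10 3) = [0, 6, 2, 1, 4, 8, 9, 10, 7, 5, 3]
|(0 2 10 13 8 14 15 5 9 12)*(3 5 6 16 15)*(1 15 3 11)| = |(0 2 10 13 8 14 11 1 15 6 16 3 5 9 12)| = 15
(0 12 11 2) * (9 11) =(0 12 9 11 2) =[12, 1, 0, 3, 4, 5, 6, 7, 8, 11, 10, 2, 9]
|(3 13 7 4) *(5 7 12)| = 6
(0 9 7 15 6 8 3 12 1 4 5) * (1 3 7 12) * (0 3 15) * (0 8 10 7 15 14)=(0 9 12 14)(1 4 5 3)(6 10 7 8 15)=[9, 4, 2, 1, 5, 3, 10, 8, 15, 12, 7, 11, 14, 13, 0, 6]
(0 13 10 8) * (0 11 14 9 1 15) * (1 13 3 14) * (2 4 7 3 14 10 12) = (0 14 9 13 12 2 4 7 3 10 8 11 1 15) = [14, 15, 4, 10, 7, 5, 6, 3, 11, 13, 8, 1, 2, 12, 9, 0]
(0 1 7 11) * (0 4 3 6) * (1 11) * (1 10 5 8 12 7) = [11, 1, 2, 6, 3, 8, 0, 10, 12, 9, 5, 4, 7] = (0 11 4 3 6)(5 8 12 7 10)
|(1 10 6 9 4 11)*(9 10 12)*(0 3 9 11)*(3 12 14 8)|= |(0 12 11 1 14 8 3 9 4)(6 10)|= 18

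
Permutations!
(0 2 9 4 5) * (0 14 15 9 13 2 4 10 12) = [4, 1, 13, 3, 5, 14, 6, 7, 8, 10, 12, 11, 0, 2, 15, 9] = (0 4 5 14 15 9 10 12)(2 13)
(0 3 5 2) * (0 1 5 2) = [3, 5, 1, 2, 4, 0] = (0 3 2 1 5)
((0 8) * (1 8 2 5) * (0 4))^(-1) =(0 4 8 1 5 2) =[4, 5, 0, 3, 8, 2, 6, 7, 1]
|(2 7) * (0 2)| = 3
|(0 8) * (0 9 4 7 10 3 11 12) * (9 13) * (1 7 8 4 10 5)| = |(0 4 8 13 9 10 3 11 12)(1 7 5)| = 9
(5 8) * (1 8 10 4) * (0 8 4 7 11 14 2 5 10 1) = [8, 4, 5, 3, 0, 1, 6, 11, 10, 9, 7, 14, 12, 13, 2] = (0 8 10 7 11 14 2 5 1 4)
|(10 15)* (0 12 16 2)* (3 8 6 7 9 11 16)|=10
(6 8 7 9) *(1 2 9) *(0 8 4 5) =(0 8 7 1 2 9 6 4 5) =[8, 2, 9, 3, 5, 0, 4, 1, 7, 6]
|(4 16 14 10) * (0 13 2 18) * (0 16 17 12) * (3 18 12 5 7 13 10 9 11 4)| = |(0 10 3 18 16 14 9 11 4 17 5 7 13 2 12)| = 15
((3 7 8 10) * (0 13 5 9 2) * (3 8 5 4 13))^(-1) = (0 2 9 5 7 3)(4 13)(8 10) = [2, 1, 9, 0, 13, 7, 6, 3, 10, 5, 8, 11, 12, 4]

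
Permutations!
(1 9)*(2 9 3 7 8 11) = [0, 3, 9, 7, 4, 5, 6, 8, 11, 1, 10, 2] = (1 3 7 8 11 2 9)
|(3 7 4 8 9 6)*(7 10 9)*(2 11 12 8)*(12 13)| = |(2 11 13 12 8 7 4)(3 10 9 6)| = 28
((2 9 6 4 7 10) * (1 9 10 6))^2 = (10)(4 6 7) = [0, 1, 2, 3, 6, 5, 7, 4, 8, 9, 10]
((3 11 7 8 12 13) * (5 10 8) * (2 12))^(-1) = (2 8 10 5 7 11 3 13 12) = [0, 1, 8, 13, 4, 7, 6, 11, 10, 9, 5, 3, 2, 12]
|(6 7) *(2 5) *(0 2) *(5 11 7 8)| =7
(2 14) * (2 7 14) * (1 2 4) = (1 2 4)(7 14) = [0, 2, 4, 3, 1, 5, 6, 14, 8, 9, 10, 11, 12, 13, 7]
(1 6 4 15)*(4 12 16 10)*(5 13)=(1 6 12 16 10 4 15)(5 13)=[0, 6, 2, 3, 15, 13, 12, 7, 8, 9, 4, 11, 16, 5, 14, 1, 10]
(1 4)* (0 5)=(0 5)(1 4)=[5, 4, 2, 3, 1, 0]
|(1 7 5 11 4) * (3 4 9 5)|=12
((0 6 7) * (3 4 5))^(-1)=(0 7 6)(3 5 4)=[7, 1, 2, 5, 3, 4, 0, 6]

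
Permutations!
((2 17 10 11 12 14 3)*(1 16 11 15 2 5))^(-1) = [0, 5, 15, 14, 4, 3, 6, 7, 8, 9, 17, 16, 11, 13, 12, 10, 1, 2] = (1 5 3 14 12 11 16)(2 15 10 17)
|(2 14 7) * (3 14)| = 4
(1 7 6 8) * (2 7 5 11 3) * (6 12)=(1 5 11 3 2 7 12 6 8)=[0, 5, 7, 2, 4, 11, 8, 12, 1, 9, 10, 3, 6]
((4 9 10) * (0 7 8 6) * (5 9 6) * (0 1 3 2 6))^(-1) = (0 4 10 9 5 8 7)(1 6 2 3) = [4, 6, 3, 1, 10, 8, 2, 0, 7, 5, 9]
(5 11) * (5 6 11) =(6 11) =[0, 1, 2, 3, 4, 5, 11, 7, 8, 9, 10, 6]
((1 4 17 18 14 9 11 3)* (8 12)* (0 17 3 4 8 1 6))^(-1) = [6, 12, 2, 4, 11, 5, 3, 7, 1, 14, 10, 9, 8, 13, 18, 15, 16, 0, 17] = (0 6 3 4 11 9 14 18 17)(1 12 8)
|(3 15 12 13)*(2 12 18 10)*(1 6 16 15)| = 10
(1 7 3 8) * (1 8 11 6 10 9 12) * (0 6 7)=(0 6 10 9 12 1)(3 11 7)=[6, 0, 2, 11, 4, 5, 10, 3, 8, 12, 9, 7, 1]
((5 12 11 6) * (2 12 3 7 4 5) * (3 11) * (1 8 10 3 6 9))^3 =[0, 3, 2, 5, 9, 1, 6, 11, 7, 10, 4, 8, 12] =(12)(1 3 5)(4 9 10)(7 11 8)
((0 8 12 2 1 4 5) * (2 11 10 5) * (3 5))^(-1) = (0 5 3 10 11 12 8)(1 2 4) = [5, 2, 4, 10, 1, 3, 6, 7, 0, 9, 11, 12, 8]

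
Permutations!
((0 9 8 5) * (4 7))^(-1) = (0 5 8 9)(4 7) = [5, 1, 2, 3, 7, 8, 6, 4, 9, 0]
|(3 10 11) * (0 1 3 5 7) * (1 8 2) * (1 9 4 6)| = |(0 8 2 9 4 6 1 3 10 11 5 7)| = 12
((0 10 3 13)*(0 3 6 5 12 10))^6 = (13)(5 10)(6 12) = [0, 1, 2, 3, 4, 10, 12, 7, 8, 9, 5, 11, 6, 13]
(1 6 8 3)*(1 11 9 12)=(1 6 8 3 11 9 12)=[0, 6, 2, 11, 4, 5, 8, 7, 3, 12, 10, 9, 1]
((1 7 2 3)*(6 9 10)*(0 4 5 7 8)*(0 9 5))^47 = (0 4)(1 9 6 7 3 8 10 5 2) = [4, 9, 1, 8, 0, 2, 7, 3, 10, 6, 5]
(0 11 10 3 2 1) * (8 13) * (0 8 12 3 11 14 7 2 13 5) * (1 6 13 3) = (0 14 7 2 6 13 12 1 8 5)(10 11) = [14, 8, 6, 3, 4, 0, 13, 2, 5, 9, 11, 10, 1, 12, 7]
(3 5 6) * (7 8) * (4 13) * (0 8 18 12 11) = (0 8 7 18 12 11)(3 5 6)(4 13) = [8, 1, 2, 5, 13, 6, 3, 18, 7, 9, 10, 0, 11, 4, 14, 15, 16, 17, 12]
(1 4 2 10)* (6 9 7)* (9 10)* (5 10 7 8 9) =(1 4 2 5 10)(6 7)(8 9) =[0, 4, 5, 3, 2, 10, 7, 6, 9, 8, 1]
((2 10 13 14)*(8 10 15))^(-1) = (2 14 13 10 8 15) = [0, 1, 14, 3, 4, 5, 6, 7, 15, 9, 8, 11, 12, 10, 13, 2]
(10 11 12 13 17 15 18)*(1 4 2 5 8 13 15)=(1 4 2 5 8 13 17)(10 11 12 15 18)=[0, 4, 5, 3, 2, 8, 6, 7, 13, 9, 11, 12, 15, 17, 14, 18, 16, 1, 10]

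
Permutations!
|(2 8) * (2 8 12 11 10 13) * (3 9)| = |(2 12 11 10 13)(3 9)| = 10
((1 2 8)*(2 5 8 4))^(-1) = (1 8 5)(2 4) = [0, 8, 4, 3, 2, 1, 6, 7, 5]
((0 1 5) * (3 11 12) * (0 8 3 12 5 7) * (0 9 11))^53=(12)(0 5 7 3 11 1 8 9)=[5, 8, 2, 11, 4, 7, 6, 3, 9, 0, 10, 1, 12]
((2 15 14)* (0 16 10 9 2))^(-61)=(0 10 2 14 16 9 15)=[10, 1, 14, 3, 4, 5, 6, 7, 8, 15, 2, 11, 12, 13, 16, 0, 9]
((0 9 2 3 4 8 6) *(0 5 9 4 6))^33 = (2 5 3 9 6) = [0, 1, 5, 9, 4, 3, 2, 7, 8, 6]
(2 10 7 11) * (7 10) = [0, 1, 7, 3, 4, 5, 6, 11, 8, 9, 10, 2] = (2 7 11)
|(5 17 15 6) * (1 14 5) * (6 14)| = 4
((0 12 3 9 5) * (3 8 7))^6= (0 5 9 3 7 8 12)= [5, 1, 2, 7, 4, 9, 6, 8, 12, 3, 10, 11, 0]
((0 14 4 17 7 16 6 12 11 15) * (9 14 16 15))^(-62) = (0 11 17 16 9 7 6 14 15 12 4) = [11, 1, 2, 3, 0, 5, 14, 6, 8, 7, 10, 17, 4, 13, 15, 12, 9, 16]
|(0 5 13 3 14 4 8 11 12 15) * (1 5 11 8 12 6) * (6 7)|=|(0 11 7 6 1 5 13 3 14 4 12 15)|=12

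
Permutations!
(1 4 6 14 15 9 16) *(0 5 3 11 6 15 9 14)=(0 5 3 11 6)(1 4 15 14 9 16)=[5, 4, 2, 11, 15, 3, 0, 7, 8, 16, 10, 6, 12, 13, 9, 14, 1]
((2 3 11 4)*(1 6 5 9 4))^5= [0, 2, 5, 9, 6, 11, 3, 7, 8, 1, 10, 4]= (1 2 5 11 4 6 3 9)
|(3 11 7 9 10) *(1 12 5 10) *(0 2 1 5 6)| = |(0 2 1 12 6)(3 11 7 9 5 10)| = 30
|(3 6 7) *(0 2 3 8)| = 6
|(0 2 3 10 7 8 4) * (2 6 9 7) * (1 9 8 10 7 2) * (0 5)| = |(0 6 8 4 5)(1 9 2 3 7 10)| = 30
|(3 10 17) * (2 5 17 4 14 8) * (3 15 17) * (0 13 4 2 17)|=28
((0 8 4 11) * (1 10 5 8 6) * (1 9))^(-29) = [4, 6, 2, 3, 5, 1, 11, 7, 10, 0, 9, 8] = (0 4 5 1 6 11 8 10 9)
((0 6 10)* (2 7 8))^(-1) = [10, 1, 8, 3, 4, 5, 0, 2, 7, 9, 6] = (0 10 6)(2 8 7)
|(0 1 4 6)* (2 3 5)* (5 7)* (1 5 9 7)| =|(0 5 2 3 1 4 6)(7 9)| =14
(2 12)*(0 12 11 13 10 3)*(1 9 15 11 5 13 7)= (0 12 2 5 13 10 3)(1 9 15 11 7)= [12, 9, 5, 0, 4, 13, 6, 1, 8, 15, 3, 7, 2, 10, 14, 11]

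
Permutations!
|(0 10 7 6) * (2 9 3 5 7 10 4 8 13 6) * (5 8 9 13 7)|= 9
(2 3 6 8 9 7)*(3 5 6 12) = (2 5 6 8 9 7)(3 12) = [0, 1, 5, 12, 4, 6, 8, 2, 9, 7, 10, 11, 3]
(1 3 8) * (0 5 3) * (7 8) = (0 5 3 7 8 1) = [5, 0, 2, 7, 4, 3, 6, 8, 1]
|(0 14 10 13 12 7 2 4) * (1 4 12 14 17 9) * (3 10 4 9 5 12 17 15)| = 70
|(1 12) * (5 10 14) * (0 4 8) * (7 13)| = 6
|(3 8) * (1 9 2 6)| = |(1 9 2 6)(3 8)| = 4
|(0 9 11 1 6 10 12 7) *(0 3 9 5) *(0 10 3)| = 5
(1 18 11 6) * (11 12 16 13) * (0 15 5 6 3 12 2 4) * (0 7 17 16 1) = (0 15 5 6)(1 18 2 4 7 17 16 13 11 3 12) = [15, 18, 4, 12, 7, 6, 0, 17, 8, 9, 10, 3, 1, 11, 14, 5, 13, 16, 2]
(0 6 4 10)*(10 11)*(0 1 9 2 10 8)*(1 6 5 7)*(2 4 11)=(0 5 7 1 9 4 2 10 6 11 8)=[5, 9, 10, 3, 2, 7, 11, 1, 0, 4, 6, 8]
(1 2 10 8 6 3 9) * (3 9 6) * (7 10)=(1 2 7 10 8 3 6 9)=[0, 2, 7, 6, 4, 5, 9, 10, 3, 1, 8]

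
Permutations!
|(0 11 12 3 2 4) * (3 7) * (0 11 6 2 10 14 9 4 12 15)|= 12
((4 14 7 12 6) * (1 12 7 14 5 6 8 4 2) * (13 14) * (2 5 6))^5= (1 5 4 12 2 6 8)(13 14)= [0, 5, 6, 3, 12, 4, 8, 7, 1, 9, 10, 11, 2, 14, 13]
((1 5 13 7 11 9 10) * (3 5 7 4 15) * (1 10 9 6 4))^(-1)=(1 13 5 3 15 4 6 11 7)=[0, 13, 2, 15, 6, 3, 11, 1, 8, 9, 10, 7, 12, 5, 14, 4]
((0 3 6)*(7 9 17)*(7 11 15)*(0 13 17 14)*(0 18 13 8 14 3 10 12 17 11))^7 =(0 17 12 10)(3 15 18 6 7 13 8 9 11 14) =[17, 1, 2, 15, 4, 5, 7, 13, 9, 11, 0, 14, 10, 8, 3, 18, 16, 12, 6]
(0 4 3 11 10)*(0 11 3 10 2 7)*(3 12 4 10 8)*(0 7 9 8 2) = (0 10 11)(2 9 8 3 12 4) = [10, 1, 9, 12, 2, 5, 6, 7, 3, 8, 11, 0, 4]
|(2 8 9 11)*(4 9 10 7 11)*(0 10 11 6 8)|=|(0 10 7 6 8 11 2)(4 9)|=14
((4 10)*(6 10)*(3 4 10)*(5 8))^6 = (10) = [0, 1, 2, 3, 4, 5, 6, 7, 8, 9, 10]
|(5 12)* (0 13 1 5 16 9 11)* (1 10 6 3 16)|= 24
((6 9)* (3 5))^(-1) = (3 5)(6 9) = [0, 1, 2, 5, 4, 3, 9, 7, 8, 6]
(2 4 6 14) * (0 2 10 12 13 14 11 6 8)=(0 2 4 8)(6 11)(10 12 13 14)=[2, 1, 4, 3, 8, 5, 11, 7, 0, 9, 12, 6, 13, 14, 10]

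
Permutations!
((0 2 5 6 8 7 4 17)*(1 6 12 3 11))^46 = (0 4 8 1 3 5)(2 17 7 6 11 12) = [4, 3, 17, 5, 8, 0, 11, 6, 1, 9, 10, 12, 2, 13, 14, 15, 16, 7]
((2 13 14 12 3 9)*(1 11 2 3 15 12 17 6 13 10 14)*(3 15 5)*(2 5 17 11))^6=[0, 3, 9, 13, 4, 6, 11, 7, 8, 1, 15, 17, 10, 5, 12, 2, 16, 14]=(1 3 13 5 6 11 17 14 12 10 15 2 9)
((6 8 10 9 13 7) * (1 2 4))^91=(1 2 4)(6 8 10 9 13 7)=[0, 2, 4, 3, 1, 5, 8, 6, 10, 13, 9, 11, 12, 7]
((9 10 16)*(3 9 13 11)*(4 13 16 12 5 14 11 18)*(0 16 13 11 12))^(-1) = [10, 1, 2, 11, 18, 12, 6, 7, 8, 3, 9, 4, 14, 16, 5, 15, 0, 17, 13] = (0 10 9 3 11 4 18 13 16)(5 12 14)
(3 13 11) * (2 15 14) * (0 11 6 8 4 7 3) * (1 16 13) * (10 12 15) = (0 11)(1 16 13 6 8 4 7 3)(2 10 12 15 14) = [11, 16, 10, 1, 7, 5, 8, 3, 4, 9, 12, 0, 15, 6, 2, 14, 13]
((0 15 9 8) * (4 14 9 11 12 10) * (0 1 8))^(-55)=(0 15 11 12 10 4 14 9)(1 8)=[15, 8, 2, 3, 14, 5, 6, 7, 1, 0, 4, 12, 10, 13, 9, 11]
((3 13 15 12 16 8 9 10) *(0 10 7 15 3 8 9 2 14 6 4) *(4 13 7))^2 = (0 8 14 13 7 12 9)(2 6 3 15 16 4 10) = [8, 1, 6, 15, 10, 5, 3, 12, 14, 0, 2, 11, 9, 7, 13, 16, 4]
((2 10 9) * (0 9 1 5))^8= (0 2 1)(5 9 10)= [2, 0, 1, 3, 4, 9, 6, 7, 8, 10, 5]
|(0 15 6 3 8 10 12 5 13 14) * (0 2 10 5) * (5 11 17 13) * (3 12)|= 8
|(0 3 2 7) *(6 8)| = 4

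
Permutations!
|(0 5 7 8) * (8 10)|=|(0 5 7 10 8)|=5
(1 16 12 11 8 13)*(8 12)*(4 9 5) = (1 16 8 13)(4 9 5)(11 12) = [0, 16, 2, 3, 9, 4, 6, 7, 13, 5, 10, 12, 11, 1, 14, 15, 8]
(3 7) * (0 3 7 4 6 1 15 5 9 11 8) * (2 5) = (0 3 4 6 1 15 2 5 9 11 8) = [3, 15, 5, 4, 6, 9, 1, 7, 0, 11, 10, 8, 12, 13, 14, 2]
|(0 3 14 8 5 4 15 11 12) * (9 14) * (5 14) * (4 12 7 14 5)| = 11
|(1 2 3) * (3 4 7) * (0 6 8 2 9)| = |(0 6 8 2 4 7 3 1 9)| = 9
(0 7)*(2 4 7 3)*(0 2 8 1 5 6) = [3, 5, 4, 8, 7, 6, 0, 2, 1] = (0 3 8 1 5 6)(2 4 7)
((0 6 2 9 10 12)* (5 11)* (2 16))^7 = (16)(5 11) = [0, 1, 2, 3, 4, 11, 6, 7, 8, 9, 10, 5, 12, 13, 14, 15, 16]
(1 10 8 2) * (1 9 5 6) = (1 10 8 2 9 5 6) = [0, 10, 9, 3, 4, 6, 1, 7, 2, 5, 8]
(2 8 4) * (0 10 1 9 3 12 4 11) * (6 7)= [10, 9, 8, 12, 2, 5, 7, 6, 11, 3, 1, 0, 4]= (0 10 1 9 3 12 4 2 8 11)(6 7)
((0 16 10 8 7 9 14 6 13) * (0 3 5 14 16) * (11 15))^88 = (3 6 5 13 14)(7 10 9 8 16) = [0, 1, 2, 6, 4, 13, 5, 10, 16, 8, 9, 11, 12, 14, 3, 15, 7]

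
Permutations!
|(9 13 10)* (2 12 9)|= |(2 12 9 13 10)|= 5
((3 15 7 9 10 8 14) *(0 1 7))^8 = (0 15 3 14 8 10 9 7 1) = [15, 0, 2, 14, 4, 5, 6, 1, 10, 7, 9, 11, 12, 13, 8, 3]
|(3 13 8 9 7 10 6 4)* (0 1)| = 8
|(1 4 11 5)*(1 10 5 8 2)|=10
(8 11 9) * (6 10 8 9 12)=[0, 1, 2, 3, 4, 5, 10, 7, 11, 9, 8, 12, 6]=(6 10 8 11 12)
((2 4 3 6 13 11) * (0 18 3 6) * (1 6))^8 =(0 3 18)(1 13 2)(4 6 11) =[3, 13, 1, 18, 6, 5, 11, 7, 8, 9, 10, 4, 12, 2, 14, 15, 16, 17, 0]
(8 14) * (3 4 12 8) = (3 4 12 8 14) = [0, 1, 2, 4, 12, 5, 6, 7, 14, 9, 10, 11, 8, 13, 3]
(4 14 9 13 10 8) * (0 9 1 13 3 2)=(0 9 3 2)(1 13 10 8 4 14)=[9, 13, 0, 2, 14, 5, 6, 7, 4, 3, 8, 11, 12, 10, 1]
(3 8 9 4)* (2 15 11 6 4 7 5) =(2 15 11 6 4 3 8 9 7 5) =[0, 1, 15, 8, 3, 2, 4, 5, 9, 7, 10, 6, 12, 13, 14, 11]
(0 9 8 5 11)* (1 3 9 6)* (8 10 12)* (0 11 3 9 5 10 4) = [6, 9, 2, 5, 0, 3, 1, 7, 10, 4, 12, 11, 8] = (0 6 1 9 4)(3 5)(8 10 12)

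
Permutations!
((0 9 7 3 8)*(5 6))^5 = (9)(5 6) = [0, 1, 2, 3, 4, 6, 5, 7, 8, 9]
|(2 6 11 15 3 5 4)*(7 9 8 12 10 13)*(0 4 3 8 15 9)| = 12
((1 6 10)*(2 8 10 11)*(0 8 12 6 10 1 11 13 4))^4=(0 11 13 1 12)(2 4 10 6 8)=[11, 12, 4, 3, 10, 5, 8, 7, 2, 9, 6, 13, 0, 1]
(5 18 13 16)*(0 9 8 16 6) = (0 9 8 16 5 18 13 6) = [9, 1, 2, 3, 4, 18, 0, 7, 16, 8, 10, 11, 12, 6, 14, 15, 5, 17, 13]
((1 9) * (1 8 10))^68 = (10) = [0, 1, 2, 3, 4, 5, 6, 7, 8, 9, 10]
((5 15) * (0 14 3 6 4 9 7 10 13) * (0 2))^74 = [4, 1, 6, 7, 13, 5, 10, 0, 8, 2, 14, 11, 12, 3, 9, 15] = (15)(0 4 13 3 7)(2 6 10 14 9)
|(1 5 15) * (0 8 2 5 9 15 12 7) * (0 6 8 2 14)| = 24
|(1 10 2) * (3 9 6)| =3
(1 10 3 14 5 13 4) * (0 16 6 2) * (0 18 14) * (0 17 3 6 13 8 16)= (1 10 6 2 18 14 5 8 16 13 4)(3 17)= [0, 10, 18, 17, 1, 8, 2, 7, 16, 9, 6, 11, 12, 4, 5, 15, 13, 3, 14]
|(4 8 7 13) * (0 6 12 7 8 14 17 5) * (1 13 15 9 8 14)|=|(0 6 12 7 15 9 8 14 17 5)(1 13 4)|=30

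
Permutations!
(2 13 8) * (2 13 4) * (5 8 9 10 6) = (2 4)(5 8 13 9 10 6) = [0, 1, 4, 3, 2, 8, 5, 7, 13, 10, 6, 11, 12, 9]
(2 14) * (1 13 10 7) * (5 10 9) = (1 13 9 5 10 7)(2 14) = [0, 13, 14, 3, 4, 10, 6, 1, 8, 5, 7, 11, 12, 9, 2]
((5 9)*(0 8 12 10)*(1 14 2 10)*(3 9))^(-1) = (0 10 2 14 1 12 8)(3 5 9) = [10, 12, 14, 5, 4, 9, 6, 7, 0, 3, 2, 11, 8, 13, 1]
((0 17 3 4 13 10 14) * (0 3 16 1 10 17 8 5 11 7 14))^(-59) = (0 3 10 14 1 7 16 11 17 5 13 8 4) = [3, 7, 2, 10, 0, 13, 6, 16, 4, 9, 14, 17, 12, 8, 1, 15, 11, 5]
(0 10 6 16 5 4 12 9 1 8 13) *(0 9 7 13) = (0 10 6 16 5 4 12 7 13 9 1 8) = [10, 8, 2, 3, 12, 4, 16, 13, 0, 1, 6, 11, 7, 9, 14, 15, 5]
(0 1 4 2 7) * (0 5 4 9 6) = (0 1 9 6)(2 7 5 4) = [1, 9, 7, 3, 2, 4, 0, 5, 8, 6]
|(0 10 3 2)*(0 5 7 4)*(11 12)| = 14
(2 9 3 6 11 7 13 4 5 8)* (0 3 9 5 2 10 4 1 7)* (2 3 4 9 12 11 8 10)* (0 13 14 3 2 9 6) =[4, 7, 5, 0, 2, 10, 8, 14, 9, 12, 6, 13, 11, 1, 3] =(0 4 2 5 10 6 8 9 12 11 13 1 7 14 3)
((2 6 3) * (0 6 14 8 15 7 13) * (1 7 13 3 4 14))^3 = (0 14 13 4 15 6 8)(1 2 3 7) = [14, 2, 3, 7, 15, 5, 8, 1, 0, 9, 10, 11, 12, 4, 13, 6]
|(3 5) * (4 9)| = 2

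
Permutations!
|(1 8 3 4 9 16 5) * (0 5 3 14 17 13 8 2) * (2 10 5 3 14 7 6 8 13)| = 24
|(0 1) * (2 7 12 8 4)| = 10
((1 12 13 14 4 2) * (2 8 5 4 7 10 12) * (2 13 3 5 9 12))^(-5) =(1 13 14 7 10 2)(3 5 4 8 9 12) =[0, 13, 1, 5, 8, 4, 6, 10, 9, 12, 2, 11, 3, 14, 7]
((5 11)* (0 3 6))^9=(5 11)=[0, 1, 2, 3, 4, 11, 6, 7, 8, 9, 10, 5]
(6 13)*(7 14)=(6 13)(7 14)=[0, 1, 2, 3, 4, 5, 13, 14, 8, 9, 10, 11, 12, 6, 7]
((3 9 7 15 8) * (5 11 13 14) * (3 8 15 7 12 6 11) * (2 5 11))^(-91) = (15)(2 6 12 9 3 5)(11 14 13) = [0, 1, 6, 5, 4, 2, 12, 7, 8, 3, 10, 14, 9, 11, 13, 15]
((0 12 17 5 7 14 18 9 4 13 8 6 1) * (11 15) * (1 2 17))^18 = (2 4 7 6 9 5 8 18 17 13 14) = [0, 1, 4, 3, 7, 8, 9, 6, 18, 5, 10, 11, 12, 14, 2, 15, 16, 13, 17]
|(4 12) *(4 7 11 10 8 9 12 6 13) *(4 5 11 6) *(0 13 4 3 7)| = 8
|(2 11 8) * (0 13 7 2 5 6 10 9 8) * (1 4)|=10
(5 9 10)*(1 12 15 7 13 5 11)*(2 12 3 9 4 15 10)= (1 3 9 2 12 10 11)(4 15 7 13 5)= [0, 3, 12, 9, 15, 4, 6, 13, 8, 2, 11, 1, 10, 5, 14, 7]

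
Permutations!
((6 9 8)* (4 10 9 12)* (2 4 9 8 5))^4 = (2 6)(4 12)(5 8)(9 10) = [0, 1, 6, 3, 12, 8, 2, 7, 5, 10, 9, 11, 4]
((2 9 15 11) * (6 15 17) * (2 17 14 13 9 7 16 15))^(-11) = [0, 1, 15, 3, 4, 5, 16, 11, 8, 14, 10, 2, 12, 9, 13, 6, 17, 7] = (2 15 6 16 17 7 11)(9 14 13)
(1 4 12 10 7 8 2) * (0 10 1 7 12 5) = (0 10 12 1 4 5)(2 7 8) = [10, 4, 7, 3, 5, 0, 6, 8, 2, 9, 12, 11, 1]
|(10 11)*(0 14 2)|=|(0 14 2)(10 11)|=6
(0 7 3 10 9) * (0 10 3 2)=(0 7 2)(9 10)=[7, 1, 0, 3, 4, 5, 6, 2, 8, 10, 9]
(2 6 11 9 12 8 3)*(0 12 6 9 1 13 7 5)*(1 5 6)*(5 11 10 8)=(0 12 5)(1 13 7 6 10 8 3 2 9)=[12, 13, 9, 2, 4, 0, 10, 6, 3, 1, 8, 11, 5, 7]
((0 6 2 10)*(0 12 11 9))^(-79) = (0 11 10 6 9 12 2) = [11, 1, 0, 3, 4, 5, 9, 7, 8, 12, 6, 10, 2]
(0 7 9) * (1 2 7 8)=[8, 2, 7, 3, 4, 5, 6, 9, 1, 0]=(0 8 1 2 7 9)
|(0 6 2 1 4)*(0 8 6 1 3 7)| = |(0 1 4 8 6 2 3 7)| = 8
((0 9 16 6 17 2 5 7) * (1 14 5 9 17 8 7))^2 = (0 2 16 8)(1 5 14)(6 7 17 9) = [2, 5, 16, 3, 4, 14, 7, 17, 0, 6, 10, 11, 12, 13, 1, 15, 8, 9]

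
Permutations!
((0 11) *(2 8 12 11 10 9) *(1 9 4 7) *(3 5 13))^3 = (13)(0 7 2 11 4 9 12 10 1 8) = [7, 8, 11, 3, 9, 5, 6, 2, 0, 12, 1, 4, 10, 13]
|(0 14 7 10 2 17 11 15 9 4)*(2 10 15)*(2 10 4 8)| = |(0 14 7 15 9 8 2 17 11 10 4)| = 11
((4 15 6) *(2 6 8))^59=(2 8 15 4 6)=[0, 1, 8, 3, 6, 5, 2, 7, 15, 9, 10, 11, 12, 13, 14, 4]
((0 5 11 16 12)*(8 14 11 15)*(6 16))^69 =(0 6 8)(5 16 14)(11 15 12) =[6, 1, 2, 3, 4, 16, 8, 7, 0, 9, 10, 15, 11, 13, 5, 12, 14]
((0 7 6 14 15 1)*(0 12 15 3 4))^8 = (0 6 3)(1 15 12)(4 7 14) = [6, 15, 2, 0, 7, 5, 3, 14, 8, 9, 10, 11, 1, 13, 4, 12]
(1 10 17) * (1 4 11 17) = (1 10)(4 11 17) = [0, 10, 2, 3, 11, 5, 6, 7, 8, 9, 1, 17, 12, 13, 14, 15, 16, 4]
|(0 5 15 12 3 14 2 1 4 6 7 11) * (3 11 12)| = |(0 5 15 3 14 2 1 4 6 7 12 11)| = 12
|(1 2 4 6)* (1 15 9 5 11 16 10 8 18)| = |(1 2 4 6 15 9 5 11 16 10 8 18)| = 12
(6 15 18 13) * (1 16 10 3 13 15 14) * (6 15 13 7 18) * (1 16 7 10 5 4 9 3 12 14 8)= (1 7 18 13 15 6 8)(3 10 12 14 16 5 4 9)= [0, 7, 2, 10, 9, 4, 8, 18, 1, 3, 12, 11, 14, 15, 16, 6, 5, 17, 13]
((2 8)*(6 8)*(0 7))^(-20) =(2 6 8) =[0, 1, 6, 3, 4, 5, 8, 7, 2]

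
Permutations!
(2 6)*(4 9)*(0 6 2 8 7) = (0 6 8 7)(4 9) = [6, 1, 2, 3, 9, 5, 8, 0, 7, 4]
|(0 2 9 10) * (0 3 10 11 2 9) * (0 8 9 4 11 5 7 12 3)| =|(0 4 11 2 8 9 5 7 12 3 10)| =11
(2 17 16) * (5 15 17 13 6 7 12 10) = (2 13 6 7 12 10 5 15 17 16) = [0, 1, 13, 3, 4, 15, 7, 12, 8, 9, 5, 11, 10, 6, 14, 17, 2, 16]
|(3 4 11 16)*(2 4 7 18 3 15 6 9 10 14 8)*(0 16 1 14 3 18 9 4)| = 20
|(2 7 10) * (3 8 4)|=3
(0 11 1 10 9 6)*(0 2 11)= (1 10 9 6 2 11)= [0, 10, 11, 3, 4, 5, 2, 7, 8, 6, 9, 1]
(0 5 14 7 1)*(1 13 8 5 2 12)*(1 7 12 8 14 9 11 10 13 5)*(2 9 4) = (0 9 11 10 13 14 12 7 5 4 2 8 1) = [9, 0, 8, 3, 2, 4, 6, 5, 1, 11, 13, 10, 7, 14, 12]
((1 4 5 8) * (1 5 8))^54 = (1 8)(4 5) = [0, 8, 2, 3, 5, 4, 6, 7, 1]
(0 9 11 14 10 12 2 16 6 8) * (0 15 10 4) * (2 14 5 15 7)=(0 9 11 5 15 10 12 14 4)(2 16 6 8 7)=[9, 1, 16, 3, 0, 15, 8, 2, 7, 11, 12, 5, 14, 13, 4, 10, 6]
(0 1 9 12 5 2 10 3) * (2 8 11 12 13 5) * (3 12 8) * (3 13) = (0 1 9 3)(2 10 12)(5 13)(8 11) = [1, 9, 10, 0, 4, 13, 6, 7, 11, 3, 12, 8, 2, 5]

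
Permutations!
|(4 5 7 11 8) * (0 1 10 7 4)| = 6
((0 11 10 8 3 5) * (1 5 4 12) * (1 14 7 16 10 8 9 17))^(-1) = [5, 17, 2, 8, 3, 1, 6, 14, 11, 10, 16, 0, 4, 13, 12, 15, 7, 9] = (0 5 1 17 9 10 16 7 14 12 4 3 8 11)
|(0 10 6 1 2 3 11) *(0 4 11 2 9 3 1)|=12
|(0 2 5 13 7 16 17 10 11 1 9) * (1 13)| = |(0 2 5 1 9)(7 16 17 10 11 13)| = 30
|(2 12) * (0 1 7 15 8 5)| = |(0 1 7 15 8 5)(2 12)| = 6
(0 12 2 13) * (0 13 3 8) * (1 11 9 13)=(0 12 2 3 8)(1 11 9 13)=[12, 11, 3, 8, 4, 5, 6, 7, 0, 13, 10, 9, 2, 1]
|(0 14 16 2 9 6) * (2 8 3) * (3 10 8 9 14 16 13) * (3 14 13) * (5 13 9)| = 18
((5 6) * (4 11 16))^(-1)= (4 16 11)(5 6)= [0, 1, 2, 3, 16, 6, 5, 7, 8, 9, 10, 4, 12, 13, 14, 15, 11]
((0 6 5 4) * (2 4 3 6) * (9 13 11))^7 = [2, 1, 4, 6, 0, 3, 5, 7, 8, 13, 10, 9, 12, 11] = (0 2 4)(3 6 5)(9 13 11)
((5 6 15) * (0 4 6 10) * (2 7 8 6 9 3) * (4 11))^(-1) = [10, 1, 3, 9, 11, 15, 8, 2, 7, 4, 5, 0, 12, 13, 14, 6] = (0 10 5 15 6 8 7 2 3 9 4 11)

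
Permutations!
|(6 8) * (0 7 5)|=6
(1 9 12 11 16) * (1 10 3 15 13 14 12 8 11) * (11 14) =(1 9 8 14 12)(3 15 13 11 16 10) =[0, 9, 2, 15, 4, 5, 6, 7, 14, 8, 3, 16, 1, 11, 12, 13, 10]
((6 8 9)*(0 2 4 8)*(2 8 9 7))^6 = (0 6 9 4 2 7 8) = [6, 1, 7, 3, 2, 5, 9, 8, 0, 4]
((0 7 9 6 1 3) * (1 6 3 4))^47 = (0 3 9 7)(1 4) = [3, 4, 2, 9, 1, 5, 6, 0, 8, 7]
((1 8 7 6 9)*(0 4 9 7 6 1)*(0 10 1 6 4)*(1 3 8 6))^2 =(1 7 6)(3 4 10 8 9) =[0, 7, 2, 4, 10, 5, 1, 6, 9, 3, 8]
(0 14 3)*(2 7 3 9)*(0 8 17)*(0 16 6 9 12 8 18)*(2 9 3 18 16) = (0 14 12 8 17 2 7 18)(3 16 6) = [14, 1, 7, 16, 4, 5, 3, 18, 17, 9, 10, 11, 8, 13, 12, 15, 6, 2, 0]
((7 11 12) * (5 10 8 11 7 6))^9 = (5 11)(6 8)(10 12) = [0, 1, 2, 3, 4, 11, 8, 7, 6, 9, 12, 5, 10]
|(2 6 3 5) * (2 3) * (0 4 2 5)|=6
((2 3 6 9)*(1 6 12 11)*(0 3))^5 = (0 6 12 2 1 3 9 11) = [6, 3, 1, 9, 4, 5, 12, 7, 8, 11, 10, 0, 2]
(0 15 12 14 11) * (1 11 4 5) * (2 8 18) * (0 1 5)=(0 15 12 14 4)(1 11)(2 8 18)=[15, 11, 8, 3, 0, 5, 6, 7, 18, 9, 10, 1, 14, 13, 4, 12, 16, 17, 2]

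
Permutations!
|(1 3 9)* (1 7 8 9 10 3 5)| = |(1 5)(3 10)(7 8 9)| = 6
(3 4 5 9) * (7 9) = (3 4 5 7 9) = [0, 1, 2, 4, 5, 7, 6, 9, 8, 3]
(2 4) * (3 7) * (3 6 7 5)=(2 4)(3 5)(6 7)=[0, 1, 4, 5, 2, 3, 7, 6]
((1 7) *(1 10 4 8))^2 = (1 10 8 7 4) = [0, 10, 2, 3, 1, 5, 6, 4, 7, 9, 8]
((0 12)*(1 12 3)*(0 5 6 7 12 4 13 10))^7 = (0 3 1 4 13 10)(5 12 7 6) = [3, 4, 2, 1, 13, 12, 5, 6, 8, 9, 0, 11, 7, 10]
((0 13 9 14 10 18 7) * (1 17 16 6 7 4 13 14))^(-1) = (0 7 6 16 17 1 9 13 4 18 10 14) = [7, 9, 2, 3, 18, 5, 16, 6, 8, 13, 14, 11, 12, 4, 0, 15, 17, 1, 10]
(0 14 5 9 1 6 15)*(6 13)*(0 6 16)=(0 14 5 9 1 13 16)(6 15)=[14, 13, 2, 3, 4, 9, 15, 7, 8, 1, 10, 11, 12, 16, 5, 6, 0]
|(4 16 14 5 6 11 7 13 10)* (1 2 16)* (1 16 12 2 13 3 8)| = 12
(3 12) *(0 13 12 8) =(0 13 12 3 8) =[13, 1, 2, 8, 4, 5, 6, 7, 0, 9, 10, 11, 3, 12]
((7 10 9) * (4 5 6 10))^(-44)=(4 9 6)(5 7 10)=[0, 1, 2, 3, 9, 7, 4, 10, 8, 6, 5]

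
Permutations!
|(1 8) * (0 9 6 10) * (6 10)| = |(0 9 10)(1 8)| = 6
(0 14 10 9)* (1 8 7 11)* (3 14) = (0 3 14 10 9)(1 8 7 11) = [3, 8, 2, 14, 4, 5, 6, 11, 7, 0, 9, 1, 12, 13, 10]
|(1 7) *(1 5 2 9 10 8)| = |(1 7 5 2 9 10 8)| = 7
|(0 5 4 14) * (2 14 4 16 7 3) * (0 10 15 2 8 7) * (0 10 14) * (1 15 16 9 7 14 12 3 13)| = |(0 5 9 7 13 1 15 2)(3 8 14 12)(10 16)| = 8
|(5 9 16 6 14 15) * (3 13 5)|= |(3 13 5 9 16 6 14 15)|= 8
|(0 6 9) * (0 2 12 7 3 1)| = |(0 6 9 2 12 7 3 1)| = 8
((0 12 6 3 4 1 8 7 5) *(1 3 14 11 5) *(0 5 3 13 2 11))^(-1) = (0 14 6 12)(1 7 8)(2 13 4 3 11) = [14, 7, 13, 11, 3, 5, 12, 8, 1, 9, 10, 2, 0, 4, 6]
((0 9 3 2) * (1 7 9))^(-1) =(0 2 3 9 7 1) =[2, 0, 3, 9, 4, 5, 6, 1, 8, 7]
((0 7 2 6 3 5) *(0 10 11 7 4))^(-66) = (2 10 6 11 3 7 5) = [0, 1, 10, 7, 4, 2, 11, 5, 8, 9, 6, 3]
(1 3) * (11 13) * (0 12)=(0 12)(1 3)(11 13)=[12, 3, 2, 1, 4, 5, 6, 7, 8, 9, 10, 13, 0, 11]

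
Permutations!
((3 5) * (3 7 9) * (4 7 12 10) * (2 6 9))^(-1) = (2 7 4 10 12 5 3 9 6) = [0, 1, 7, 9, 10, 3, 2, 4, 8, 6, 12, 11, 5]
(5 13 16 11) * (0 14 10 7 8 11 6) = (0 14 10 7 8 11 5 13 16 6) = [14, 1, 2, 3, 4, 13, 0, 8, 11, 9, 7, 5, 12, 16, 10, 15, 6]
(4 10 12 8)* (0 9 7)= (0 9 7)(4 10 12 8)= [9, 1, 2, 3, 10, 5, 6, 0, 4, 7, 12, 11, 8]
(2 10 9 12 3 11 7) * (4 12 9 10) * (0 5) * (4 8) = (0 5)(2 8 4 12 3 11 7) = [5, 1, 8, 11, 12, 0, 6, 2, 4, 9, 10, 7, 3]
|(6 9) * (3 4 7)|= |(3 4 7)(6 9)|= 6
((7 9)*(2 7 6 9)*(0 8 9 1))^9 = (0 1 6 9 8)(2 7) = [1, 6, 7, 3, 4, 5, 9, 2, 0, 8]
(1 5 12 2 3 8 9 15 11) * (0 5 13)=[5, 13, 3, 8, 4, 12, 6, 7, 9, 15, 10, 1, 2, 0, 14, 11]=(0 5 12 2 3 8 9 15 11 1 13)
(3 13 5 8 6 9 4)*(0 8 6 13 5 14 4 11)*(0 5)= [8, 1, 2, 0, 3, 6, 9, 7, 13, 11, 10, 5, 12, 14, 4]= (0 8 13 14 4 3)(5 6 9 11)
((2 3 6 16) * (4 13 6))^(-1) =[0, 1, 16, 2, 3, 5, 13, 7, 8, 9, 10, 11, 12, 4, 14, 15, 6] =(2 16 6 13 4 3)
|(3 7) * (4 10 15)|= |(3 7)(4 10 15)|= 6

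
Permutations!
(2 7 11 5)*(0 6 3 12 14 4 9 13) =(0 6 3 12 14 4 9 13)(2 7 11 5) =[6, 1, 7, 12, 9, 2, 3, 11, 8, 13, 10, 5, 14, 0, 4]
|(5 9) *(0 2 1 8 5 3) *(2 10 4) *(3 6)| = |(0 10 4 2 1 8 5 9 6 3)| = 10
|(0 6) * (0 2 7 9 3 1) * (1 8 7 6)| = |(0 1)(2 6)(3 8 7 9)| = 4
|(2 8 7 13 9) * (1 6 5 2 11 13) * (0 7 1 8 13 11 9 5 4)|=|(0 7 8 1 6 4)(2 13 5)|=6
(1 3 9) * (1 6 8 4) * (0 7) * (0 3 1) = (0 7 3 9 6 8 4) = [7, 1, 2, 9, 0, 5, 8, 3, 4, 6]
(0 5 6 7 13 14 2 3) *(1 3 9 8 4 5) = (0 1 3)(2 9 8 4 5 6 7 13 14) = [1, 3, 9, 0, 5, 6, 7, 13, 4, 8, 10, 11, 12, 14, 2]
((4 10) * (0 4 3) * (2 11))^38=[10, 1, 2, 4, 3, 5, 6, 7, 8, 9, 0, 11]=(11)(0 10)(3 4)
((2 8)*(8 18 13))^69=[0, 1, 18, 3, 4, 5, 6, 7, 2, 9, 10, 11, 12, 8, 14, 15, 16, 17, 13]=(2 18 13 8)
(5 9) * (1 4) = (1 4)(5 9) = [0, 4, 2, 3, 1, 9, 6, 7, 8, 5]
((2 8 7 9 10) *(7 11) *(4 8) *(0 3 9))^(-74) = (0 11 4 10 3 7 8 2 9) = [11, 1, 9, 7, 10, 5, 6, 8, 2, 0, 3, 4]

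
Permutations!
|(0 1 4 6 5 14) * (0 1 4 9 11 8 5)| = 6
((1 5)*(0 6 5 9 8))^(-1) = (0 8 9 1 5 6) = [8, 5, 2, 3, 4, 6, 0, 7, 9, 1]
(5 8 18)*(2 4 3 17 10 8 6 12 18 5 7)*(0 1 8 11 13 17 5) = (0 1 8)(2 4 3 5 6 12 18 7)(10 11 13 17) = [1, 8, 4, 5, 3, 6, 12, 2, 0, 9, 11, 13, 18, 17, 14, 15, 16, 10, 7]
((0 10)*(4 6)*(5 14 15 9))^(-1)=[10, 1, 2, 3, 6, 9, 4, 7, 8, 15, 0, 11, 12, 13, 5, 14]=(0 10)(4 6)(5 9 15 14)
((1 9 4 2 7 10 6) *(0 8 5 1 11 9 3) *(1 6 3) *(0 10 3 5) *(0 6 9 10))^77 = (11) = [0, 1, 2, 3, 4, 5, 6, 7, 8, 9, 10, 11]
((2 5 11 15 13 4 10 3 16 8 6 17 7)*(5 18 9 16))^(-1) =(2 7 17 6 8 16 9 18)(3 10 4 13 15 11 5) =[0, 1, 7, 10, 13, 3, 8, 17, 16, 18, 4, 5, 12, 15, 14, 11, 9, 6, 2]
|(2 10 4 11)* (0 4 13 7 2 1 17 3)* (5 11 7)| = 11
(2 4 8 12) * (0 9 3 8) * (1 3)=[9, 3, 4, 8, 0, 5, 6, 7, 12, 1, 10, 11, 2]=(0 9 1 3 8 12 2 4)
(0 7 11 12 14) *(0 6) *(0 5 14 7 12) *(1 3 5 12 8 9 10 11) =[8, 3, 2, 5, 4, 14, 12, 1, 9, 10, 11, 0, 7, 13, 6] =(0 8 9 10 11)(1 3 5 14 6 12 7)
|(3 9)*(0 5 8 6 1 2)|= |(0 5 8 6 1 2)(3 9)|= 6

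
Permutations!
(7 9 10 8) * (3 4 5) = (3 4 5)(7 9 10 8) = [0, 1, 2, 4, 5, 3, 6, 9, 7, 10, 8]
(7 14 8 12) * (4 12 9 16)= (4 12 7 14 8 9 16)= [0, 1, 2, 3, 12, 5, 6, 14, 9, 16, 10, 11, 7, 13, 8, 15, 4]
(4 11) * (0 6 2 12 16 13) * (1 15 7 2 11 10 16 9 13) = (0 6 11 4 10 16 1 15 7 2 12 9 13) = [6, 15, 12, 3, 10, 5, 11, 2, 8, 13, 16, 4, 9, 0, 14, 7, 1]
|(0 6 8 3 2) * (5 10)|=|(0 6 8 3 2)(5 10)|=10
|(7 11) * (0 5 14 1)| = 4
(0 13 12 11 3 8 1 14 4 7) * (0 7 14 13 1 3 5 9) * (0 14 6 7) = (0 1 13 12 11 5 9 14 4 6 7)(3 8) = [1, 13, 2, 8, 6, 9, 7, 0, 3, 14, 10, 5, 11, 12, 4]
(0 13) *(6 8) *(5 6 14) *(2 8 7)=[13, 1, 8, 3, 4, 6, 7, 2, 14, 9, 10, 11, 12, 0, 5]=(0 13)(2 8 14 5 6 7)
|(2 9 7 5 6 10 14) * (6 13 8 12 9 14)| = 6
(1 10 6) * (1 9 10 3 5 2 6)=(1 3 5 2 6 9 10)=[0, 3, 6, 5, 4, 2, 9, 7, 8, 10, 1]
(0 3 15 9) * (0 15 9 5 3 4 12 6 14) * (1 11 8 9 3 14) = [4, 11, 2, 3, 12, 14, 1, 7, 9, 15, 10, 8, 6, 13, 0, 5] = (0 4 12 6 1 11 8 9 15 5 14)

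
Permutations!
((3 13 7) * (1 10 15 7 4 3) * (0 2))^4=[0, 1, 2, 13, 3, 5, 6, 7, 8, 9, 10, 11, 12, 4, 14, 15]=(15)(3 13 4)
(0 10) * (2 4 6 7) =(0 10)(2 4 6 7) =[10, 1, 4, 3, 6, 5, 7, 2, 8, 9, 0]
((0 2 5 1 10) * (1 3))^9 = [3, 2, 1, 0, 4, 10, 6, 7, 8, 9, 5] = (0 3)(1 2)(5 10)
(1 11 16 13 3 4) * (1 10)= (1 11 16 13 3 4 10)= [0, 11, 2, 4, 10, 5, 6, 7, 8, 9, 1, 16, 12, 3, 14, 15, 13]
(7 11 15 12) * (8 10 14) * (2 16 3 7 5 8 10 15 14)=[0, 1, 16, 7, 4, 8, 6, 11, 15, 9, 2, 14, 5, 13, 10, 12, 3]=(2 16 3 7 11 14 10)(5 8 15 12)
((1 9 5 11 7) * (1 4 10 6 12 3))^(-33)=(1 6 7 9 12 4 5 3 10 11)=[0, 6, 2, 10, 5, 3, 7, 9, 8, 12, 11, 1, 4]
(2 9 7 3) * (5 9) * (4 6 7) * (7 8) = (2 5 9 4 6 8 7 3) = [0, 1, 5, 2, 6, 9, 8, 3, 7, 4]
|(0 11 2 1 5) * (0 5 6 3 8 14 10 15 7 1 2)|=8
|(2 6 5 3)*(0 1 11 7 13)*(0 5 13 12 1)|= |(1 11 7 12)(2 6 13 5 3)|= 20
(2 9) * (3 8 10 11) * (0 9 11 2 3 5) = (0 9 3 8 10 2 11 5) = [9, 1, 11, 8, 4, 0, 6, 7, 10, 3, 2, 5]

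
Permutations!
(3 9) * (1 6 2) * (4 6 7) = [0, 7, 1, 9, 6, 5, 2, 4, 8, 3] = (1 7 4 6 2)(3 9)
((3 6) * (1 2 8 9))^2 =(1 8)(2 9) =[0, 8, 9, 3, 4, 5, 6, 7, 1, 2]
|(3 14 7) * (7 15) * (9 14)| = 5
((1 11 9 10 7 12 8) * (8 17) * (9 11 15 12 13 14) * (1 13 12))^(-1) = [0, 15, 2, 3, 4, 5, 6, 10, 17, 14, 9, 11, 7, 8, 13, 1, 16, 12] = (1 15)(7 10 9 14 13 8 17 12)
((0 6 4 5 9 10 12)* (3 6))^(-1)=(0 12 10 9 5 4 6 3)=[12, 1, 2, 0, 6, 4, 3, 7, 8, 5, 9, 11, 10]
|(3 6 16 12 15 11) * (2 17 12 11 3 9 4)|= |(2 17 12 15 3 6 16 11 9 4)|= 10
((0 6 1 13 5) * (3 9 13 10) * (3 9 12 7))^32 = [9, 5, 2, 7, 4, 10, 13, 12, 8, 6, 0, 11, 3, 1] = (0 9 6 13 1 5 10)(3 7 12)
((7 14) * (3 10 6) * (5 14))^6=(14)=[0, 1, 2, 3, 4, 5, 6, 7, 8, 9, 10, 11, 12, 13, 14]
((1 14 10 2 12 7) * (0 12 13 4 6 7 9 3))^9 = (0 12 9 3)(1 14 10 2 13 4 6 7) = [12, 14, 13, 0, 6, 5, 7, 1, 8, 3, 2, 11, 9, 4, 10]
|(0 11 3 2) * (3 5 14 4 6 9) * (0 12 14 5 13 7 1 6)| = 12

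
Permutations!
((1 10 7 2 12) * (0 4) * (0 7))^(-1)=(0 10 1 12 2 7 4)=[10, 12, 7, 3, 0, 5, 6, 4, 8, 9, 1, 11, 2]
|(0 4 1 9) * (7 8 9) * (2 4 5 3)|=9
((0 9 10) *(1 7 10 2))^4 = [7, 9, 0, 3, 4, 5, 6, 2, 8, 10, 1] = (0 7 2)(1 9 10)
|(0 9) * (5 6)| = 2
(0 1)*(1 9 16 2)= [9, 0, 1, 3, 4, 5, 6, 7, 8, 16, 10, 11, 12, 13, 14, 15, 2]= (0 9 16 2 1)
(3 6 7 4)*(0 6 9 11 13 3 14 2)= [6, 1, 0, 9, 14, 5, 7, 4, 8, 11, 10, 13, 12, 3, 2]= (0 6 7 4 14 2)(3 9 11 13)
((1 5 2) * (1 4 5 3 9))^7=(1 3 9)(2 4 5)=[0, 3, 4, 9, 5, 2, 6, 7, 8, 1]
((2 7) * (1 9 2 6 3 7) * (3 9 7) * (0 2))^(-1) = [9, 2, 0, 3, 4, 5, 7, 1, 8, 6] = (0 9 6 7 1 2)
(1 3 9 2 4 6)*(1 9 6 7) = [0, 3, 4, 6, 7, 5, 9, 1, 8, 2] = (1 3 6 9 2 4 7)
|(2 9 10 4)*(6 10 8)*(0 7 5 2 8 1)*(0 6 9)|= |(0 7 5 2)(1 6 10 4 8 9)|= 12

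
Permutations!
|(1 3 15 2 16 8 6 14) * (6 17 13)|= 10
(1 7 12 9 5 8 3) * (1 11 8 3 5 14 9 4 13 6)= (1 7 12 4 13 6)(3 11 8 5)(9 14)= [0, 7, 2, 11, 13, 3, 1, 12, 5, 14, 10, 8, 4, 6, 9]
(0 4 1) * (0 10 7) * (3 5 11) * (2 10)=(0 4 1 2 10 7)(3 5 11)=[4, 2, 10, 5, 1, 11, 6, 0, 8, 9, 7, 3]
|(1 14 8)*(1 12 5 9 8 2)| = 12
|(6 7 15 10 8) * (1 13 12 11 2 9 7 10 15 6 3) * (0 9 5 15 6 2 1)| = 20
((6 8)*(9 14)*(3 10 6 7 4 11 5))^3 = [0, 1, 2, 8, 3, 6, 4, 5, 11, 14, 7, 10, 12, 13, 9] = (3 8 11 10 7 5 6 4)(9 14)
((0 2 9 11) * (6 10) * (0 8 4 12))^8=[2, 1, 9, 3, 12, 5, 6, 7, 4, 11, 10, 8, 0]=(0 2 9 11 8 4 12)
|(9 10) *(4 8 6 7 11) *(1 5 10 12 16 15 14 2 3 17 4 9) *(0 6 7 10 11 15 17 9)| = 66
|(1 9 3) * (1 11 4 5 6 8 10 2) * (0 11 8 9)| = |(0 11 4 5 6 9 3 8 10 2 1)| = 11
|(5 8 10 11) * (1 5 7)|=6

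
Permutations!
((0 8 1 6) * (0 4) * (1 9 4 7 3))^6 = (0 9)(1 7)(3 6)(4 8) = [9, 7, 2, 6, 8, 5, 3, 1, 4, 0]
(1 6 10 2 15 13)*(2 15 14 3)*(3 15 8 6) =(1 3 2 14 15 13)(6 10 8) =[0, 3, 14, 2, 4, 5, 10, 7, 6, 9, 8, 11, 12, 1, 15, 13]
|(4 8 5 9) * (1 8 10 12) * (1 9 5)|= |(1 8)(4 10 12 9)|= 4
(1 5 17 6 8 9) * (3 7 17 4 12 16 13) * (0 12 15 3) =(0 12 16 13)(1 5 4 15 3 7 17 6 8 9) =[12, 5, 2, 7, 15, 4, 8, 17, 9, 1, 10, 11, 16, 0, 14, 3, 13, 6]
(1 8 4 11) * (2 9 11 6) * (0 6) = (0 6 2 9 11 1 8 4) = [6, 8, 9, 3, 0, 5, 2, 7, 4, 11, 10, 1]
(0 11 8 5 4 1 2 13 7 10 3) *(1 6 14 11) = (0 1 2 13 7 10 3)(4 6 14 11 8 5) = [1, 2, 13, 0, 6, 4, 14, 10, 5, 9, 3, 8, 12, 7, 11]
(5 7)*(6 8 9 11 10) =(5 7)(6 8 9 11 10) =[0, 1, 2, 3, 4, 7, 8, 5, 9, 11, 6, 10]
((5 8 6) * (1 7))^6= (8)= [0, 1, 2, 3, 4, 5, 6, 7, 8]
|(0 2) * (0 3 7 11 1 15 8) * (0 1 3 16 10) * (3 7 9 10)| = 6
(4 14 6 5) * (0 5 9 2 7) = [5, 1, 7, 3, 14, 4, 9, 0, 8, 2, 10, 11, 12, 13, 6] = (0 5 4 14 6 9 2 7)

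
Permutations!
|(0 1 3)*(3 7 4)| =5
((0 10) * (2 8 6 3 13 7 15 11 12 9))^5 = [10, 1, 7, 12, 4, 5, 11, 2, 15, 13, 0, 6, 3, 9, 14, 8] = (0 10)(2 7)(3 12)(6 11)(8 15)(9 13)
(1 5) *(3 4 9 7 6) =(1 5)(3 4 9 7 6) =[0, 5, 2, 4, 9, 1, 3, 6, 8, 7]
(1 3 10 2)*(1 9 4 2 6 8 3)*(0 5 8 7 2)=(0 5 8 3 10 6 7 2 9 4)=[5, 1, 9, 10, 0, 8, 7, 2, 3, 4, 6]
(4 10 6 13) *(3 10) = (3 10 6 13 4) = [0, 1, 2, 10, 3, 5, 13, 7, 8, 9, 6, 11, 12, 4]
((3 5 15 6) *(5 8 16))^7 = (3 8 16 5 15 6) = [0, 1, 2, 8, 4, 15, 3, 7, 16, 9, 10, 11, 12, 13, 14, 6, 5]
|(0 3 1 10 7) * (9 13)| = |(0 3 1 10 7)(9 13)| = 10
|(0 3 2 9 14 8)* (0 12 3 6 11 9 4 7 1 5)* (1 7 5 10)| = 22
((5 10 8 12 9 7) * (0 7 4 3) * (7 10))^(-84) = (12) = [0, 1, 2, 3, 4, 5, 6, 7, 8, 9, 10, 11, 12]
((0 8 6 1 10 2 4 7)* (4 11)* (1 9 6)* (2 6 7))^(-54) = (11)(0 1 6 7 8 10 9) = [1, 6, 2, 3, 4, 5, 7, 8, 10, 0, 9, 11]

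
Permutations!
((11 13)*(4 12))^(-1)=(4 12)(11 13)=[0, 1, 2, 3, 12, 5, 6, 7, 8, 9, 10, 13, 4, 11]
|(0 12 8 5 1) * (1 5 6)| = 5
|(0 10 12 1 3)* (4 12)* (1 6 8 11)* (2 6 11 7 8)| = |(0 10 4 12 11 1 3)(2 6)(7 8)| = 14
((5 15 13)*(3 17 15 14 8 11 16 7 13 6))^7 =(3 6 15 17) =[0, 1, 2, 6, 4, 5, 15, 7, 8, 9, 10, 11, 12, 13, 14, 17, 16, 3]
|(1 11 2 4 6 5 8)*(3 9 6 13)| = |(1 11 2 4 13 3 9 6 5 8)| = 10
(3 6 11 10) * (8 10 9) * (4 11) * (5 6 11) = (3 11 9 8 10)(4 5 6) = [0, 1, 2, 11, 5, 6, 4, 7, 10, 8, 3, 9]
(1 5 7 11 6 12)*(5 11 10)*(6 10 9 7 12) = (1 11 10 5 12)(7 9) = [0, 11, 2, 3, 4, 12, 6, 9, 8, 7, 5, 10, 1]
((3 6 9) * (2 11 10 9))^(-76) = (2 10 3)(6 11 9) = [0, 1, 10, 2, 4, 5, 11, 7, 8, 6, 3, 9]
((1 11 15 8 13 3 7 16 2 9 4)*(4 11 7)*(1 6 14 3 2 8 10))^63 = (1 8 9 10 16 2 15 7 13 11)(3 14 6 4) = [0, 8, 15, 14, 3, 5, 4, 13, 9, 10, 16, 1, 12, 11, 6, 7, 2]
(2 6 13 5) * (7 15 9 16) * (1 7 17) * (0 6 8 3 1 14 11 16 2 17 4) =(0 6 13 5 17 14 11 16 4)(1 7 15 9 2 8 3) =[6, 7, 8, 1, 0, 17, 13, 15, 3, 2, 10, 16, 12, 5, 11, 9, 4, 14]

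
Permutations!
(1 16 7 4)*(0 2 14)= (0 2 14)(1 16 7 4)= [2, 16, 14, 3, 1, 5, 6, 4, 8, 9, 10, 11, 12, 13, 0, 15, 7]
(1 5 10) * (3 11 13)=(1 5 10)(3 11 13)=[0, 5, 2, 11, 4, 10, 6, 7, 8, 9, 1, 13, 12, 3]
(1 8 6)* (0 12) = (0 12)(1 8 6) = [12, 8, 2, 3, 4, 5, 1, 7, 6, 9, 10, 11, 0]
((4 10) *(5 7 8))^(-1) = (4 10)(5 8 7) = [0, 1, 2, 3, 10, 8, 6, 5, 7, 9, 4]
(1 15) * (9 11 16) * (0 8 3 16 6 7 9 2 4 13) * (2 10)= [8, 15, 4, 16, 13, 5, 7, 9, 3, 11, 2, 6, 12, 0, 14, 1, 10]= (0 8 3 16 10 2 4 13)(1 15)(6 7 9 11)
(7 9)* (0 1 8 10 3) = (0 1 8 10 3)(7 9) = [1, 8, 2, 0, 4, 5, 6, 9, 10, 7, 3]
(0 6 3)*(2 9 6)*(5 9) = [2, 1, 5, 0, 4, 9, 3, 7, 8, 6] = (0 2 5 9 6 3)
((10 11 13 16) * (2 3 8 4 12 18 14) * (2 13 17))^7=(2 13 8 10 12 17 14 3 16 4 11 18)=[0, 1, 13, 16, 11, 5, 6, 7, 10, 9, 12, 18, 17, 8, 3, 15, 4, 14, 2]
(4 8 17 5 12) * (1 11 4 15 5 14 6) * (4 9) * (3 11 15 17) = (1 15 5 12 17 14 6)(3 11 9 4 8) = [0, 15, 2, 11, 8, 12, 1, 7, 3, 4, 10, 9, 17, 13, 6, 5, 16, 14]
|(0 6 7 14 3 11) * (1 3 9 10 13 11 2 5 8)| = 40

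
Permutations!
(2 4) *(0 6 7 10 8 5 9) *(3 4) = (0 6 7 10 8 5 9)(2 3 4) = [6, 1, 3, 4, 2, 9, 7, 10, 5, 0, 8]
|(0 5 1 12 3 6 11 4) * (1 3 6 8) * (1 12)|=|(0 5 3 8 12 6 11 4)|=8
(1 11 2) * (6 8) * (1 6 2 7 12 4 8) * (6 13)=[0, 11, 13, 3, 8, 5, 1, 12, 2, 9, 10, 7, 4, 6]=(1 11 7 12 4 8 2 13 6)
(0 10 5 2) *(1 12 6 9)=(0 10 5 2)(1 12 6 9)=[10, 12, 0, 3, 4, 2, 9, 7, 8, 1, 5, 11, 6]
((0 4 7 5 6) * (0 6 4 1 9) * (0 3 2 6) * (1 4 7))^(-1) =[6, 4, 3, 9, 0, 7, 2, 5, 8, 1] =(0 6 2 3 9 1 4)(5 7)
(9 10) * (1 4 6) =(1 4 6)(9 10) =[0, 4, 2, 3, 6, 5, 1, 7, 8, 10, 9]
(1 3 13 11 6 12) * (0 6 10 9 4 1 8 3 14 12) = (0 6)(1 14 12 8 3 13 11 10 9 4) = [6, 14, 2, 13, 1, 5, 0, 7, 3, 4, 9, 10, 8, 11, 12]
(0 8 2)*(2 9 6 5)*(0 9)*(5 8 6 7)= (0 6 8)(2 9 7 5)= [6, 1, 9, 3, 4, 2, 8, 5, 0, 7]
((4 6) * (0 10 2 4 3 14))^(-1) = [14, 1, 10, 6, 2, 5, 4, 7, 8, 9, 0, 11, 12, 13, 3] = (0 14 3 6 4 2 10)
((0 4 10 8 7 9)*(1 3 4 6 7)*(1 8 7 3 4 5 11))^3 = (0 5 4 9 3 1 7 6 11 10) = [5, 7, 2, 1, 9, 4, 11, 6, 8, 3, 0, 10]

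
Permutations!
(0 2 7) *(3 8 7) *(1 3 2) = (0 1 3 8 7) = [1, 3, 2, 8, 4, 5, 6, 0, 7]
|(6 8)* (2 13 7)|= 6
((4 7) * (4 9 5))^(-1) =[0, 1, 2, 3, 5, 9, 6, 4, 8, 7] =(4 5 9 7)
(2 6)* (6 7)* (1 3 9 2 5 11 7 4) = (1 3 9 2 4)(5 11 7 6) = [0, 3, 4, 9, 1, 11, 5, 6, 8, 2, 10, 7]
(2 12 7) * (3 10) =(2 12 7)(3 10) =[0, 1, 12, 10, 4, 5, 6, 2, 8, 9, 3, 11, 7]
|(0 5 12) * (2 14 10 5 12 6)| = |(0 12)(2 14 10 5 6)| = 10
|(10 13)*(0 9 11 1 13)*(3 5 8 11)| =9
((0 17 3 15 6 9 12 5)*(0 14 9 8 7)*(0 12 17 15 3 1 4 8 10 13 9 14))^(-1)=(0 5 12 7 8 4 1 17 9 13 10 6 15)=[5, 17, 2, 3, 1, 12, 15, 8, 4, 13, 6, 11, 7, 10, 14, 0, 16, 9]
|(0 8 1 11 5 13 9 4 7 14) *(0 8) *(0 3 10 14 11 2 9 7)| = 36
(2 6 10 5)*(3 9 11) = (2 6 10 5)(3 9 11) = [0, 1, 6, 9, 4, 2, 10, 7, 8, 11, 5, 3]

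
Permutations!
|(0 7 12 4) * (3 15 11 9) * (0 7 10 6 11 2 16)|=9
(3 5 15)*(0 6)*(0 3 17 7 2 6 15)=(0 15 17 7 2 6 3 5)=[15, 1, 6, 5, 4, 0, 3, 2, 8, 9, 10, 11, 12, 13, 14, 17, 16, 7]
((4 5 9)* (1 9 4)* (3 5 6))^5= [0, 9, 2, 5, 6, 4, 3, 7, 8, 1]= (1 9)(3 5 4 6)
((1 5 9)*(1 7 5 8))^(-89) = [0, 8, 2, 3, 4, 9, 6, 5, 1, 7] = (1 8)(5 9 7)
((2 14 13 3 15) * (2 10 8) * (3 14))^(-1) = (2 8 10 15 3)(13 14) = [0, 1, 8, 2, 4, 5, 6, 7, 10, 9, 15, 11, 12, 14, 13, 3]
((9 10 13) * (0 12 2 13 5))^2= [2, 1, 9, 3, 4, 12, 6, 7, 8, 5, 0, 11, 13, 10]= (0 2 9 5 12 13 10)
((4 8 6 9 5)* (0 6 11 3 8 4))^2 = [9, 1, 2, 11, 4, 6, 5, 7, 3, 0, 10, 8] = (0 9)(3 11 8)(5 6)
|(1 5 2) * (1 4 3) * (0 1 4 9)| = |(0 1 5 2 9)(3 4)| = 10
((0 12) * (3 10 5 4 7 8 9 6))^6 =(12)(3 9 7 5)(4 10 6 8) =[0, 1, 2, 9, 10, 3, 8, 5, 4, 7, 6, 11, 12]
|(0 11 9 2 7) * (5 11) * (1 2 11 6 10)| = |(0 5 6 10 1 2 7)(9 11)| = 14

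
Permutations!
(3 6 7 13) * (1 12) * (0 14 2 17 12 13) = (0 14 2 17 12 1 13 3 6 7) = [14, 13, 17, 6, 4, 5, 7, 0, 8, 9, 10, 11, 1, 3, 2, 15, 16, 12]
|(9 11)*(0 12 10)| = |(0 12 10)(9 11)| = 6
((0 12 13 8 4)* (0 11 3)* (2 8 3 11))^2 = (0 13)(2 4 8)(3 12) = [13, 1, 4, 12, 8, 5, 6, 7, 2, 9, 10, 11, 3, 0]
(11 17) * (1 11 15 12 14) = (1 11 17 15 12 14) = [0, 11, 2, 3, 4, 5, 6, 7, 8, 9, 10, 17, 14, 13, 1, 12, 16, 15]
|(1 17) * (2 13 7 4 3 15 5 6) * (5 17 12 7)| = |(1 12 7 4 3 15 17)(2 13 5 6)| = 28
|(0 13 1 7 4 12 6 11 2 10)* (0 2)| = 8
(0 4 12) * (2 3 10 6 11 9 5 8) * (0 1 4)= (1 4 12)(2 3 10 6 11 9 5 8)= [0, 4, 3, 10, 12, 8, 11, 7, 2, 5, 6, 9, 1]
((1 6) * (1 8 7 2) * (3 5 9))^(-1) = (1 2 7 8 6)(3 9 5) = [0, 2, 7, 9, 4, 3, 1, 8, 6, 5]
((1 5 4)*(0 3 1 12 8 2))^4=(0 4)(1 8)(2 5)(3 12)=[4, 8, 5, 12, 0, 2, 6, 7, 1, 9, 10, 11, 3]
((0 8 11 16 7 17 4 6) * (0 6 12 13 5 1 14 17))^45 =(1 4 5 17 13 14 12) =[0, 4, 2, 3, 5, 17, 6, 7, 8, 9, 10, 11, 1, 14, 12, 15, 16, 13]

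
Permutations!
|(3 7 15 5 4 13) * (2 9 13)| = 8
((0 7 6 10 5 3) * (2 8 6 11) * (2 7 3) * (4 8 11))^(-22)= (2 7 8 10)(4 6 5 11)= [0, 1, 7, 3, 6, 11, 5, 8, 10, 9, 2, 4]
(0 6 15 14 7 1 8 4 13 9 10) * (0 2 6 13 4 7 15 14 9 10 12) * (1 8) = (0 13 10 2 6 14 15 9 12)(7 8) = [13, 1, 6, 3, 4, 5, 14, 8, 7, 12, 2, 11, 0, 10, 15, 9]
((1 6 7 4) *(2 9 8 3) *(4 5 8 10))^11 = (1 6 7 5 8 3 2 9 10 4) = [0, 6, 9, 2, 1, 8, 7, 5, 3, 10, 4]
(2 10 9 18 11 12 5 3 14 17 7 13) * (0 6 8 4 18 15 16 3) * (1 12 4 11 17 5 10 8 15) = [6, 12, 8, 14, 18, 0, 15, 13, 11, 1, 9, 4, 10, 2, 5, 16, 3, 7, 17] = (0 6 15 16 3 14 5)(1 12 10 9)(2 8 11 4 18 17 7 13)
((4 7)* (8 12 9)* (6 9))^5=(4 7)(6 9 8 12)=[0, 1, 2, 3, 7, 5, 9, 4, 12, 8, 10, 11, 6]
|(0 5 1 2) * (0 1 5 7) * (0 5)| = |(0 7 5)(1 2)| = 6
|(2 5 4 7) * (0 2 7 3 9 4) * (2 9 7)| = |(0 9 4 3 7 2 5)| = 7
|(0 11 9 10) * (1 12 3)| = |(0 11 9 10)(1 12 3)| = 12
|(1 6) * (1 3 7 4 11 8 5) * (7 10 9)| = 10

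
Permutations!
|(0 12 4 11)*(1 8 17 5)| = 4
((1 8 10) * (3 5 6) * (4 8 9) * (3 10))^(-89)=(1 10 6 5 3 8 4 9)=[0, 10, 2, 8, 9, 3, 5, 7, 4, 1, 6]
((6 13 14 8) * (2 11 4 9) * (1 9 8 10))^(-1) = (1 10 14 13 6 8 4 11 2 9) = [0, 10, 9, 3, 11, 5, 8, 7, 4, 1, 14, 2, 12, 6, 13]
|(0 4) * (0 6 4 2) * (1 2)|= 6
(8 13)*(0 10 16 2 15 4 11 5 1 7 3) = [10, 7, 15, 0, 11, 1, 6, 3, 13, 9, 16, 5, 12, 8, 14, 4, 2] = (0 10 16 2 15 4 11 5 1 7 3)(8 13)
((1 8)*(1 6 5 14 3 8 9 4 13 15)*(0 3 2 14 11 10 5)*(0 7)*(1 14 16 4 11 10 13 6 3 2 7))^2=(0 16 6 9 13 14)(1 11 15 7 2 4)=[16, 11, 4, 3, 1, 5, 9, 2, 8, 13, 10, 15, 12, 14, 0, 7, 6]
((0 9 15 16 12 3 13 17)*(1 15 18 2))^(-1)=(0 17 13 3 12 16 15 1 2 18 9)=[17, 2, 18, 12, 4, 5, 6, 7, 8, 0, 10, 11, 16, 3, 14, 1, 15, 13, 9]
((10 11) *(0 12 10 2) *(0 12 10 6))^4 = (0 12 11)(2 10 6) = [12, 1, 10, 3, 4, 5, 2, 7, 8, 9, 6, 0, 11]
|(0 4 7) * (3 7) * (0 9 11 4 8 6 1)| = 20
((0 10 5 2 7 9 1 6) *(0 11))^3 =(0 2 1)(5 9 11)(6 10 7) =[2, 0, 1, 3, 4, 9, 10, 6, 8, 11, 7, 5]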